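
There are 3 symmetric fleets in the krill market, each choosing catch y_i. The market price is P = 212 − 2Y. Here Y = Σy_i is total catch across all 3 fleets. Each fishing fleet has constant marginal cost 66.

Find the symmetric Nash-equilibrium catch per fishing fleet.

18.25

A representative fishing fleet's profit is π_i = y_i(212 − 2Y) − 66y_i, with Y = y_i + Σ_{j≠i} y_j.
First-order condition: 146 − 4y_i − 2Σ_{j≠i} y_j = 0.
Imposing symmetry (y_j = y for all j) turns Σ_{j≠i} y_j into 2y, so 146 = 8y and y = 18.25.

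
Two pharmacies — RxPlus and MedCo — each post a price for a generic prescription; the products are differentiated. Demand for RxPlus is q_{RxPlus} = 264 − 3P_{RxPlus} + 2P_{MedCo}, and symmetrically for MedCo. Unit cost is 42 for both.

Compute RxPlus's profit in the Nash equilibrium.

9240.75

RxPlus's profit: π = (P_{RxPlus} − 42)(264 − 3P_{RxPlus} + 2P_{MedCo}).
∂π/∂P_{RxPlus} = 390 − 6P_{RxPlus} + 2P_{MedCo} = 0 ⇒ P_{RxPlus} = 65 + (1/3)P_{MedCo}.
The game is symmetric, so in equilibrium P_{MedCo} = P_{RxPlus}: the reaction function gives (2/3)P_{RxPlus} = 65, hence P_{RxPlus} = 97.5.
q_{RxPlus} = 264 − 3·97.5 + 2·97.5 = 166.5.
Profit = (97.5 − 42)·166.5 = 9240.75.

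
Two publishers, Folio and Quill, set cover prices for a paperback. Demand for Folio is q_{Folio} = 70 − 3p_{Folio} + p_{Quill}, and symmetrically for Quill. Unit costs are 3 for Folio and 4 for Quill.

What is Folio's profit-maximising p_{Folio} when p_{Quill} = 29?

18

Folio's profit: π = (p_{Folio} − 3)(70 − 3p_{Folio} + p_{Quill}).
∂π/∂p_{Folio} = 79 − 6p_{Folio} + p_{Quill} = 0 ⇒ p_{Folio} = 79/6 + (1/6)p_{Quill}.
At p_{Quill} = 29: p_{Folio} = 79/6 + (1/6)·29 = 18.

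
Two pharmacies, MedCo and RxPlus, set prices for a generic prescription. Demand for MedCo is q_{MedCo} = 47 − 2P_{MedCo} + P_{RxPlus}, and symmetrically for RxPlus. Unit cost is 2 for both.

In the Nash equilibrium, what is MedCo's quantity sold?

30

MedCo's profit: π = (P_{MedCo} − 2)(47 − 2P_{MedCo} + P_{RxPlus}).
∂π/∂P_{MedCo} = 51 − 4P_{MedCo} + P_{RxPlus} = 0 ⇒ P_{MedCo} = 12.75 + 0.25P_{RxPlus}.
Setting P_{MedCo} = P_{RxPlus} in the reaction function: P_{MedCo} = 12.75 + 0.25P_{MedCo}, so P_{MedCo} = 12.75 / 0.75 = 17.
q_{MedCo} = 47 − 2·17 + 17 = 30.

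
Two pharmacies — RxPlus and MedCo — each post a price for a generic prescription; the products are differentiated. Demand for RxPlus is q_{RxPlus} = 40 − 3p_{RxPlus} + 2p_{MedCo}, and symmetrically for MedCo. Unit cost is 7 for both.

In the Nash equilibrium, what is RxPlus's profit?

RxPlus's profit: π = (p_{RxPlus} − 7)(40 − 3p_{RxPlus} + 2p_{MedCo}).
∂π/∂p_{RxPlus} = 61 − 6p_{RxPlus} + 2p_{MedCo} = 0 ⇒ p_{RxPlus} = 61/6 + (1/3)p_{MedCo}.
Setting p_{RxPlus} = p_{MedCo} in the reaction function: p_{RxPlus} = 61/6 + (1/3)p_{RxPlus}, so p_{RxPlus} = (61/6) / (2/3) = 15.25.
q_{RxPlus} = 40 − 3·15.25 + 2·15.25 = 24.75.
Profit = (15.25 − 7)·24.75 = 204.1875.

204.1875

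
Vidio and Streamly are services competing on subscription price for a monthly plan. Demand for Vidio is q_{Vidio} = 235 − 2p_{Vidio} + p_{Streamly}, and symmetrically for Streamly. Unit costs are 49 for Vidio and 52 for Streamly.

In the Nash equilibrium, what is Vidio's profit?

7787.52

Vidio's profit: π = (p_{Vidio} − 49)(235 − 2p_{Vidio} + p_{Streamly}).
∂π/∂p_{Vidio} = 333 − 4p_{Vidio} + p_{Streamly} = 0 ⇒ p_{Vidio} = 83.25 + 0.25p_{Streamly}.
Similarly p_{Streamly} = 84.75 + 0.25p_{Vidio}.
Plugging p_{Streamly} into Vidio's best response: p_{Vidio} = 83.25 + 0.25(84.75 + 0.25p_{Vidio}) ⇒ 0.9375p_{Vidio} = 104.4375, so p_{Vidio} = 111.4.
Then p_{Streamly} = 84.75 + 0.25·111.4 = 112.6.
q_{Vidio} = 235 − 2·111.4 + 112.6 = 124.8.
Profit = (111.4 − 49)·124.8 = 7787.52.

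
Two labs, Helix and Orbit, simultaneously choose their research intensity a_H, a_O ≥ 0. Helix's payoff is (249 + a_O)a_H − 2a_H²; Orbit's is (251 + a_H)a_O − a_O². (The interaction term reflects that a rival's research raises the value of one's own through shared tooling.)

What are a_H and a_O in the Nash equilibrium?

Expanding Helix's payoff: 249a_H + a_Oa_H − 2a_H².
∂π/∂a_H = 249 + a_O − 4a_H = 0, so a_H = 62.25 + 0.25a_O.
Likewise for Orbit: a_O = 125.5 + 0.5a_H.
Solving the two reaction functions simultaneously: (1 − (0.25)(0.5))a_H = 62.25 + 0.25·125.5, so 0.875a_H = 93.625 and a_H = 107.
Then a_O = 125.5 + 0.5·107 = 179.

107, 179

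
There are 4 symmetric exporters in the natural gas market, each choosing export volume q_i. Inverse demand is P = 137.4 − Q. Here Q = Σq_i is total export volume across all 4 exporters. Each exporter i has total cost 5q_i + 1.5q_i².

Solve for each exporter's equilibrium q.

A representative exporter's profit is π_i = q_i(137.4 − Q) − 5q_i − 1.5q_i², with Q = q_i + Σ_{j≠i} q_j.
First-order condition: 132.4 − 5q_i − Σ_{j≠i} q_j = 0.
Imposing symmetry (q_j = q for all j) turns Σ_{j≠i} q_j into 3q, so 132.4 = 8q and q = 16.55.

16.55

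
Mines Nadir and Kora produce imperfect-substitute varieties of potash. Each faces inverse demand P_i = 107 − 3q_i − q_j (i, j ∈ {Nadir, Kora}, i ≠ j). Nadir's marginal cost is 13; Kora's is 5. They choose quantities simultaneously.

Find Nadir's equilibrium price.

52.6

Mine Nadir's profit: π = q_{Nadir}(107 − 3q_{Nadir} − q_{Kora}) − 13q_{Nadir}.
∂π/∂q_{Nadir} = 94 − 6q_{Nadir} − q_{Kora} = 0 ⇒ q_{Nadir} = 47/3 − (1/6)q_{Kora}.
Similarly q_{Kora} = 17 − (1/6)q_{Nadir}.
Substituting the second reaction function into the first: q_{Nadir} = 47/3 − (1/6)(17 − (1/6)q_{Nadir}), which gives (35/36)q_{Nadir} = 77/6 ⇒ q_{Nadir} = 13.2.
Then q_{Kora} = 17 − (1/6)·13.2 = 14.8.
P_{Nadir} = 107 − 3·13.2 − 14.8 = 52.6.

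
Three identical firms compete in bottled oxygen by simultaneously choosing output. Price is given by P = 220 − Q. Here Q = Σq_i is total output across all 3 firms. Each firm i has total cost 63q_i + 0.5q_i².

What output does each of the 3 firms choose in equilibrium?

A representative firm's profit is π_i = q_i(220 − Q) − 63q_i − 0.5q_i², with Q = q_i + Σ_{j≠i} q_j.
First-order condition: 157 − 3q_i − Σ_{j≠i} q_j = 0.
With identical firms, set every q_j = q: then 157 − 3q − 2q = 0, i.e. q = 157/5 = 31.4.

31.4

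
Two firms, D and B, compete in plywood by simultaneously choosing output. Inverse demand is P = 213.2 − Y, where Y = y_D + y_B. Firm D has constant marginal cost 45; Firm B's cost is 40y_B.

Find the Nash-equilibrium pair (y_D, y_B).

Firm D's profit: π = y_D(213.2 − (y_D + y_B)) − 45y_D.
∂π/∂y_D = 168.2 − 2y_D − y_B = 0, so y_D = 84.1 − 0.5y_B.
By the same steps for B: y_B = 86.6 − 0.5y_D.
Solving the two reaction functions simultaneously: (1 − (−0.5)(−0.5))y_D = 84.1 − 0.5·86.6, so 0.75y_D = 40.8 and y_D = 54.4.
Then y_B = 86.6 − 0.5·54.4 = 59.4.

54.4, 59.4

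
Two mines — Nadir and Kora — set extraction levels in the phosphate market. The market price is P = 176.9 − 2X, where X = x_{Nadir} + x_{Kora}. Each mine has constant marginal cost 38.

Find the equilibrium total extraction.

46.3

Mine Nadir's profit: π = x_{Nadir}(176.9 − 2(x_{Nadir} + x_{Kora})) − 38x_{Nadir}.
∂π/∂x_{Nadir} = 138.9 − 4x_{Nadir} − 2x_{Kora} = 0, so x_{Nadir} = 34.725 − 0.5x_{Kora}.
By symmetry x_{Kora} = x_{Nadir}; substituting into the reaction function, 1.5x_{Nadir} = 34.725 and x_{Nadir} = 23.15.
Total extraction: 23.15 + 23.15 = 46.3.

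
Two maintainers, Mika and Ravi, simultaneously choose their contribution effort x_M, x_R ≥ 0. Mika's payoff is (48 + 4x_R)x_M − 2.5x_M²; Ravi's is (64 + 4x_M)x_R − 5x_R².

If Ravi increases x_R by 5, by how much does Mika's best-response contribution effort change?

4

Expanding Mika's payoff: 48x_M + 4x_Rx_M − 2.5x_M².
∂π/∂x_M = 48 + 4x_R − 5x_M = 0, so x_M = 9.6 + 0.8x_R.
The reaction-function slope is 0.8, so a 5-unit rise in x_R moves x_M by 0.8 × 5 = 4. Mika's best response rises — the actions are strategic complements.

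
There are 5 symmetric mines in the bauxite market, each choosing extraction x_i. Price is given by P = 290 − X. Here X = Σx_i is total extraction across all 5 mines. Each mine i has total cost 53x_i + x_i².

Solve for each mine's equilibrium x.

29.625

A representative mine's profit is π_i = x_i(290 − X) − 53x_i − x_i², with X = x_i + Σ_{j≠i} x_j.
First-order condition: 237 − 4x_i − Σ_{j≠i} x_j = 0.
Imposing symmetry (x_j = x for all j) turns Σ_{j≠i} x_j into 4x, so 237 = 8x and x = 29.625.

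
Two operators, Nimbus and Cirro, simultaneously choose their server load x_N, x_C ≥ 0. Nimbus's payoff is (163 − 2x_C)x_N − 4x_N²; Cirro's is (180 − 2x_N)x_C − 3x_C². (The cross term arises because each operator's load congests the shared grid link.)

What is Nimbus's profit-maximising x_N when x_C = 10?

Expanding Nimbus's payoff: 163x_N − 2x_Cx_N − 4x_N².
∂π/∂x_N = 163 − 2x_C − 8x_N = 0, so x_N = 20.375 − 0.25x_C.
At x_C = 10: x_N = 20.375 − 0.25·10 = 17.875.

17.875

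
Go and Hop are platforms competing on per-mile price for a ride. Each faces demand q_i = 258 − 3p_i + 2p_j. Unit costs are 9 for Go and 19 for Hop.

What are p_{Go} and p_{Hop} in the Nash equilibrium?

73.125, 76.875

Go's profit: π = (p_{Go} − 9)(258 − 3p_{Go} + 2p_{Hop}).
∂π/∂p_{Go} = 285 − 6p_{Go} + 2p_{Hop} = 0 ⇒ p_{Go} = 47.5 + (1/3)p_{Hop}.
Similarly p_{Hop} = 52.5 + (1/3)p_{Go}.
Plugging p_{Hop} into Go's best response: p_{Go} = 47.5 + (1/3)(52.5 + (1/3)p_{Go}) ⇒ (8/9)p_{Go} = 65, so p_{Go} = 73.125.
Then p_{Hop} = 52.5 + (1/3)·73.125 = 76.875.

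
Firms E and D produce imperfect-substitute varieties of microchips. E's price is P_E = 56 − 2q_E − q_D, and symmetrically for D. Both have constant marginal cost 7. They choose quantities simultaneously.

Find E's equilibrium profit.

192.08

Firm E's profit: π = q_E(56 − 2q_E − q_D) − 7q_E.
∂π/∂q_E = 49 − 4q_E − q_D = 0 ⇒ q_E = 12.25 − 0.25q_D.
Setting q_E = q_D in the reaction function: q_E = 12.25 − 0.25q_E, so q_E = 12.25 / 1.25 = 9.8.
P_E = 56 − 2·9.8 − 9.8 = 26.6.
Profit = (26.6 − 7)·9.8 = 192.08.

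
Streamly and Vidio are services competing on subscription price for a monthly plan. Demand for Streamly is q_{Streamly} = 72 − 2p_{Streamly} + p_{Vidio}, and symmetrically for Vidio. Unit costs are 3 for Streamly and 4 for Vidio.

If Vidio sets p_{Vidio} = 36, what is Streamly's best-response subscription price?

Streamly's profit: π = (p_{Streamly} − 3)(72 − 2p_{Streamly} + p_{Vidio}).
∂π/∂p_{Streamly} = 78 − 4p_{Streamly} + p_{Vidio} = 0 ⇒ p_{Streamly} = 19.5 + 0.25p_{Vidio}.
At p_{Vidio} = 36: p_{Streamly} = 19.5 + 0.25·36 = 28.5.

28.5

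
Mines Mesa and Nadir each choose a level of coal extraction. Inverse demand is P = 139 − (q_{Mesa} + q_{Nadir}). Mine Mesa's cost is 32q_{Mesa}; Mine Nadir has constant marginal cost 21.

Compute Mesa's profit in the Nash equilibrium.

1024

Mine Mesa's profit: π = q_{Mesa}(139 − (q_{Mesa} + q_{Nadir})) − 32q_{Mesa}.
∂π/∂q_{Mesa} = 107 − 2q_{Mesa} − q_{Nadir} = 0, so q_{Mesa} = 53.5 − 0.5q_{Nadir}.
By the same steps for Nadir: q_{Nadir} = 59 − 0.5q_{Mesa}.
Solving the two reaction functions simultaneously: (1 − (−0.5)(−0.5))q_{Mesa} = 53.5 − 0.5·59, so 0.75q_{Mesa} = 24 and q_{Mesa} = 32.
Then q_{Nadir} = 59 − 0.5·32 = 43.
Price P = 139 − 75 = 64.
Mesa's profit: (64 − 32)·32 = 1024.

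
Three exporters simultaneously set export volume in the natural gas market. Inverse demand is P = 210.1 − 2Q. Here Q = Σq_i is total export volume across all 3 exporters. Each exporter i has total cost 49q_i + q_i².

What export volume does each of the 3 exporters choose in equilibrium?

A representative exporter's profit is π_i = q_i(210.1 − 2Q) − 49q_i − q_i², with Q = q_i + Σ_{j≠i} q_j.
First-order condition: 161.1 − 6q_i − 2Σ_{j≠i} q_j = 0.
Imposing symmetry (q_j = q for all j) turns Σ_{j≠i} q_j into 2q, so 161.1 = 10q and q = 16.11.

16.11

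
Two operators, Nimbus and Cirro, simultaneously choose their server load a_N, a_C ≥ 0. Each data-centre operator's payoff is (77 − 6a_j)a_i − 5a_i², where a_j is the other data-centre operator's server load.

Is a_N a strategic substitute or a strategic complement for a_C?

Nimbus's payoff is (77 − 6a_C)a_N − 5a_N².
∂π/∂a_N = 77 − 6a_C − 10a_N = 0, so a_N = 7.7 − 0.6a_C.
The best-response slope da_N/da_C = −0.6 < 0: the reaction function is downward-sloping, so the choices are strategic substitutes.

strategic substitutes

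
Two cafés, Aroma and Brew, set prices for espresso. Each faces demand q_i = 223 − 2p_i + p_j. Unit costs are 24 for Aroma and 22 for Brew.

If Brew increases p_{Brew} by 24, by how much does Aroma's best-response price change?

Aroma's profit: π = (p_{Aroma} − 24)(223 − 2p_{Aroma} + p_{Brew}).
∂π/∂p_{Aroma} = 271 − 4p_{Aroma} + p_{Brew} = 0 ⇒ p_{Aroma} = 67.75 + 0.25p_{Brew}.
The reaction-function slope is 0.25, so a 24-unit rise in p_{Brew} moves p_{Aroma} by 0.25 × 24 = 6. Aroma's best response rises — the actions are strategic complements.

6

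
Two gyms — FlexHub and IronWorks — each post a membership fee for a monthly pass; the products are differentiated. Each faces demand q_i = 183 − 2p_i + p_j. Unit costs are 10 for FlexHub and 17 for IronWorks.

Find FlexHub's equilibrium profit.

FlexHub's profit: π = (p_{FlexHub} − 10)(183 − 2p_{FlexHub} + p_{IronWorks}).
∂π/∂p_{FlexHub} = 203 − 4p_{FlexHub} + p_{IronWorks} = 0 ⇒ p_{FlexHub} = 50.75 + 0.25p_{IronWorks}.
Similarly p_{IronWorks} = 54.25 + 0.25p_{FlexHub}.
Solving the two reaction functions simultaneously: (1 − (0.25)(0.25))p_{FlexHub} = 50.75 + 0.25·54.25, so 0.9375p_{FlexHub} = 64.3125 and p_{FlexHub} = 68.6.
Then p_{IronWorks} = 54.25 + 0.25·68.6 = 71.4.
q_{FlexHub} = 183 − 2·68.6 + 71.4 = 117.2.
Profit = (68.6 − 10)·117.2 = 6867.92.

6867.92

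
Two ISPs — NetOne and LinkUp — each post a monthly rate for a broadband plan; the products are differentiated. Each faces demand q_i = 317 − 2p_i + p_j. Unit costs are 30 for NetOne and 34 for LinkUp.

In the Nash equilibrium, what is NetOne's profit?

NetOne's profit: π = (p_{NetOne} − 30)(317 − 2p_{NetOne} + p_{LinkUp}).
∂π/∂p_{NetOne} = 377 − 4p_{NetOne} + p_{LinkUp} = 0 ⇒ p_{NetOne} = 94.25 + 0.25p_{LinkUp}.
Similarly p_{LinkUp} = 96.25 + 0.25p_{NetOne}.
Plugging p_{LinkUp} into NetOne's best response: p_{NetOne} = 94.25 + 0.25(96.25 + 0.25p_{NetOne}) ⇒ 0.9375p_{NetOne} = 118.3125, so p_{NetOne} = 126.2.
Then p_{LinkUp} = 96.25 + 0.25·126.2 = 127.8.
q_{NetOne} = 317 − 2·126.2 + 127.8 = 192.4.
Profit = (126.2 − 30)·192.4 = 18508.88.

18508.88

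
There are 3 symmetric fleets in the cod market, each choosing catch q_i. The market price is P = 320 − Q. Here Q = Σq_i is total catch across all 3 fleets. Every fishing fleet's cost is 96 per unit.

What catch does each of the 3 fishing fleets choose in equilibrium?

56

A representative fishing fleet's profit is π_i = q_i(320 − Q) − 96q_i, with Q = q_i + Σ_{j≠i} q_j.
First-order condition: 224 − 2q_i − Σ_{j≠i} q_j = 0.
In a symmetric equilibrium every fishing fleet chooses the same q, so Σ_{j≠i} q_j = 2q. The condition becomes 224 − 4q = 0, giving q = 224/4 = 56.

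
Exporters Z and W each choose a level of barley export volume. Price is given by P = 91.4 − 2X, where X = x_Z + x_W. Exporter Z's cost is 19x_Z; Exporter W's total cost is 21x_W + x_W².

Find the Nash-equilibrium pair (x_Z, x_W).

Exporter Z's profit: π = x_Z(91.4 − 2(x_Z + x_W)) − 19x_Z.
∂π/∂x_Z = 72.4 − 4x_Z − 2x_W = 0, so x_Z = 18.1 − 0.5x_W.
For W: ∂π/∂x_W = 70.4 − 6x_W − 2x_Z = 0 ⇒ x_W = 176/15 − (1/3)x_Z.
Solving the two reaction functions simultaneously: (1 − (−0.5)(−1/3))x_Z = 18.1 − 0.5·(176/15), so (5/6)x_Z = 367/30 and x_Z = 14.68.
Then x_W = 176/15 − (1/3)·14.68 = 6.84.

14.68, 6.84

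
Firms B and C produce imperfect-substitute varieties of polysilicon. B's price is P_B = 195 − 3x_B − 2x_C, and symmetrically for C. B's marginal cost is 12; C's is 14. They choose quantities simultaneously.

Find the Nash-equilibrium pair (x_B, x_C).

Firm B's profit: π = x_B(195 − 3x_B − 2x_C) − 12x_B.
∂π/∂x_B = 183 − 6x_B − 2x_C = 0 ⇒ x_B = 30.5 − (1/3)x_C.
Similarly x_C = 181/6 − (1/3)x_B.
Plugging x_C into B's best response: x_B = 30.5 − (1/3)(181/6 − (1/3)x_B) ⇒ (8/9)x_B = 184/9, so x_B = 23.
Then x_C = 181/6 − (1/3)·23 = 22.5.

23, 22.5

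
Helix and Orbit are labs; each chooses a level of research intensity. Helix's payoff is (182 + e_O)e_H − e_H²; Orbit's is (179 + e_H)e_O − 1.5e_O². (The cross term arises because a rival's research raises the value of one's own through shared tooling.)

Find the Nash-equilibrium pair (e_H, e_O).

Expanding Helix's payoff: 182e_H + e_Oe_H − e_H².
∂π/∂e_H = 182 + e_O − 2e_H = 0, so e_H = 91 + 0.5e_O.
Likewise for Orbit: e_O = 179/3 + (1/3)e_H.
Substituting the second reaction function into the first: e_H = 91 + 0.5(179/3 + (1/3)e_H), which gives (5/6)e_H = 725/6 ⇒ e_H = 145.
Then e_O = 179/3 + (1/3)·145 = 108.

145, 108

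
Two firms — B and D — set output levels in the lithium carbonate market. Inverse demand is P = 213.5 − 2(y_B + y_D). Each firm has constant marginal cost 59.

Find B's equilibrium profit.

Firm B's profit: π = y_B(213.5 − 2(y_B + y_D)) − 59y_B.
∂π/∂y_B = 154.5 − 4y_B − 2y_D = 0, so y_B = 38.625 − 0.5y_D.
Setting y_B = y_D in the reaction function: y_B = 38.625 − 0.5y_B, so y_B = 38.625 / 1.5 = 25.75.
Price P = 213.5 − 2·51.5 = 110.5.
B's profit: (110.5 − 59)·25.75 = 1326.125.

1326.125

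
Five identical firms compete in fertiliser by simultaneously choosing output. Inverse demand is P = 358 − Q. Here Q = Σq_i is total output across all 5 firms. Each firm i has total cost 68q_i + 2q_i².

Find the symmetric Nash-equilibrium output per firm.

29

A representative firm's profit is π_i = q_i(358 − Q) − 68q_i − 2q_i², with Q = q_i + Σ_{j≠i} q_j.
First-order condition: 290 − 6q_i − Σ_{j≠i} q_j = 0.
Imposing symmetry (q_j = q for all j) turns Σ_{j≠i} q_j into 4q, so 290 = 10q and q = 29.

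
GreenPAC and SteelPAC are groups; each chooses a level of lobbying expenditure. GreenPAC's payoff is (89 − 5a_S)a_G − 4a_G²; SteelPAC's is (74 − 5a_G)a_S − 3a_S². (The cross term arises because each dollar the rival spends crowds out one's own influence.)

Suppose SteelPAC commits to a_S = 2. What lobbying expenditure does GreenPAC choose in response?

Expanding GreenPAC's payoff: 89a_G − 5a_Sa_G − 4a_G².
∂π/∂a_G = 89 − 5a_S − 8a_G = 0, so a_G = 11.125 − 0.625a_S.
At a_S = 2: a_G = 11.125 − 0.625·2 = 9.875.

9.875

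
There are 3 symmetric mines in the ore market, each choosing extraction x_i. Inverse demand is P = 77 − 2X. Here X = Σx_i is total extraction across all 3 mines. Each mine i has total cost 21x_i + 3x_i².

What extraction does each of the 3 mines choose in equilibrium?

A representative mine's profit is π_i = x_i(77 − 2X) − 21x_i − 3x_i², with X = x_i + Σ_{j≠i} x_j.
First-order condition: 56 − 10x_i − 2Σ_{j≠i} x_j = 0.
With identical mines, set every x_j = x: then 56 − 10x − 4x = 0, i.e. x = 56/14 = 4.

4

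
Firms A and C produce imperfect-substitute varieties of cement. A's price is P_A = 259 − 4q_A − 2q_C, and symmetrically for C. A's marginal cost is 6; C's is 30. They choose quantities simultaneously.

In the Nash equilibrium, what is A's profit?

Firm A's profit: π = q_A(259 − 4q_A − 2q_C) − 6q_A.
∂π/∂q_A = 253 − 8q_A − 2q_C = 0 ⇒ q_A = 31.625 − 0.25q_C.
Similarly q_C = 28.625 − 0.25q_A.
Substituting the second reaction function into the first: q_A = 31.625 − 0.25(28.625 − 0.25q_A), which gives 0.9375q_A = 783/32 ⇒ q_A = 26.1.
Then q_C = 28.625 − 0.25·26.1 = 22.1.
P_A = 259 − 4·26.1 − 2·22.1 = 110.4.
Profit = (110.4 − 6)·26.1 = 2724.84.

2724.84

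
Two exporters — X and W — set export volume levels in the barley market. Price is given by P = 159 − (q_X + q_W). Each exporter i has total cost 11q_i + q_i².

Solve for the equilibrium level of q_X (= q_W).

Exporter X's profit: π = q_X(159 − (q_X + q_W)) − 11q_X − q_X².
∂π/∂q_X = 148 − 4q_X − q_W = 0, so q_X = 37 − 0.25q_W.
By symmetry q_W = q_X; substituting into the reaction function, 1.25q_X = 37 and q_X = 29.6.

29.6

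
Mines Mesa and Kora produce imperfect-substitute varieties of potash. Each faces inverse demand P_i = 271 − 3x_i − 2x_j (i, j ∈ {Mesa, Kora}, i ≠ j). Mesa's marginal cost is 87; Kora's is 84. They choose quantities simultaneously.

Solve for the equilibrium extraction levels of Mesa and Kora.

Mine Mesa's profit: π = x_{Mesa}(271 − 3x_{Mesa} − 2x_{Kora}) − 87x_{Mesa}.
∂π/∂x_{Mesa} = 184 − 6x_{Mesa} − 2x_{Kora} = 0 ⇒ x_{Mesa} = 92/3 − (1/3)x_{Kora}.
Similarly x_{Kora} = 187/6 − (1/3)x_{Mesa}.
Substituting the second reaction function into the first: x_{Mesa} = 92/3 − (1/3)(187/6 − (1/3)x_{Mesa}), which gives (8/9)x_{Mesa} = 365/18 ⇒ x_{Mesa} = 22.8125.
Then x_{Kora} = 187/6 − (1/3)·22.8125 = 23.5625.

22.8125, 23.5625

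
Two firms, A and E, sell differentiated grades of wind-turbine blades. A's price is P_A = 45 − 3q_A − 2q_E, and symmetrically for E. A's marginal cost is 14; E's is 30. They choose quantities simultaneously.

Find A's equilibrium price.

28.625

Firm A's profit: π = q_A(45 − 3q_A − 2q_E) − 14q_A.
∂π/∂q_A = 31 − 6q_A − 2q_E = 0 ⇒ q_A = 31/6 − (1/3)q_E.
Similarly q_E = 2.5 − (1/3)q_A.
Substituting the second reaction function into the first: q_A = 31/6 − (1/3)(2.5 − (1/3)q_A), which gives (8/9)q_A = 13/3 ⇒ q_A = 4.875.
Then q_E = 2.5 − (1/3)·4.875 = 0.875.
P_A = 45 − 3·4.875 − 2·0.875 = 28.625.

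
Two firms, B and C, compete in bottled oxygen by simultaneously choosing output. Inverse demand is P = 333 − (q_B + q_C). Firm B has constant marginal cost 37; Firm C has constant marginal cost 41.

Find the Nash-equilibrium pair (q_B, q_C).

Firm B's profit: π = q_B(333 − (q_B + q_C)) − 37q_B.
∂π/∂q_B = 296 − 2q_B − q_C = 0, so q_B = 148 − 0.5q_C.
By the same steps for C: q_C = 146 − 0.5q_B.
Substituting the second reaction function into the first: q_B = 148 − 0.5(146 − 0.5q_B), which gives 0.75q_B = 75 ⇒ q_B = 100.
Then q_C = 146 − 0.5·100 = 96.

100, 96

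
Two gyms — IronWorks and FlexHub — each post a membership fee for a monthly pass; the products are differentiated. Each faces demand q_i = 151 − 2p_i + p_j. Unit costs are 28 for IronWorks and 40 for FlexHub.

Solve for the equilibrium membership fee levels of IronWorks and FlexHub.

IronWorks's profit: π = (p_{IronWorks} − 28)(151 − 2p_{IronWorks} + p_{FlexHub}).
∂π/∂p_{IronWorks} = 207 − 4p_{IronWorks} + p_{FlexHub} = 0 ⇒ p_{IronWorks} = 51.75 + 0.25p_{FlexHub}.
Similarly p_{FlexHub} = 57.75 + 0.25p_{IronWorks}.
Plugging p_{FlexHub} into IronWorks's best response: p_{IronWorks} = 51.75 + 0.25(57.75 + 0.25p_{IronWorks}) ⇒ 0.9375p_{IronWorks} = 66.1875, so p_{IronWorks} = 70.6.
Then p_{FlexHub} = 57.75 + 0.25·70.6 = 75.4.

70.6, 75.4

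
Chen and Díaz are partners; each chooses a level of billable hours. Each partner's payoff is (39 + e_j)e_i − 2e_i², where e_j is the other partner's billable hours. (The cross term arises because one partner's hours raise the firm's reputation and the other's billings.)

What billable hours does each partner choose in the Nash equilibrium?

13

Chen's payoff is (39 + e_D)e_C − 2e_C².
∂π/∂e_C = 39 + e_D − 4e_C = 0, so e_C = 9.75 + 0.25e_D.
By symmetry e_D = e_C; substituting into the reaction function, 0.75e_C = 9.75 and e_C = 13.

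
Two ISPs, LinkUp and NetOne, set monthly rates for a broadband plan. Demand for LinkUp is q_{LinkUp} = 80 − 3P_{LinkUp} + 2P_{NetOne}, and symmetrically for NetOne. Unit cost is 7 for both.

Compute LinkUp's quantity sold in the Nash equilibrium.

54.75

LinkUp's profit: π = (P_{LinkUp} − 7)(80 − 3P_{LinkUp} + 2P_{NetOne}).
∂π/∂P_{LinkUp} = 101 − 6P_{LinkUp} + 2P_{NetOne} = 0 ⇒ P_{LinkUp} = 101/6 + (1/3)P_{NetOne}.
Setting P_{LinkUp} = P_{NetOne} in the reaction function: P_{LinkUp} = 101/6 + (1/3)P_{LinkUp}, so P_{LinkUp} = (101/6) / (2/3) = 25.25.
q_{LinkUp} = 80 − 3·25.25 + 2·25.25 = 54.75.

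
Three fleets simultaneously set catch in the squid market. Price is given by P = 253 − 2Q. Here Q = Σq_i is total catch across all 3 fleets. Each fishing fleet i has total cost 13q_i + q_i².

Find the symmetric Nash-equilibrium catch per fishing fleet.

A representative fishing fleet's profit is π_i = q_i(253 − 2Q) − 13q_i − q_i², with Q = q_i + Σ_{j≠i} q_j.
First-order condition: 240 − 6q_i − 2Σ_{j≠i} q_j = 0.
In a symmetric equilibrium every fishing fleet chooses the same q, so Σ_{j≠i} q_j = 2q. The condition becomes 240 − 10q = 0, giving q = 240/10 = 24.

24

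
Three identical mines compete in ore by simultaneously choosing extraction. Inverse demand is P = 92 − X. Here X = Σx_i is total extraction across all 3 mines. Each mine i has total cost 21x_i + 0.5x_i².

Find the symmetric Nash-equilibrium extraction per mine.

14.2

A representative mine's profit is π_i = x_i(92 − X) − 21x_i − 0.5x_i², with X = x_i + Σ_{j≠i} x_j.
First-order condition: 71 − 3x_i − Σ_{j≠i} x_j = 0.
With identical mines, set every x_j = x: then 71 − 3x − 2x = 0, i.e. x = 71/5 = 14.2.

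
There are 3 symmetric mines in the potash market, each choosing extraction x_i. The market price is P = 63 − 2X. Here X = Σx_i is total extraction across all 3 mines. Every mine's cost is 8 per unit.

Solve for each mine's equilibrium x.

A representative mine's profit is π_i = x_i(63 − 2X) − 8x_i, with X = x_i + Σ_{j≠i} x_j.
First-order condition: 55 − 4x_i − 2Σ_{j≠i} x_j = 0.
With identical mines, set every x_j = x: then 55 − 4x − 4x = 0, i.e. x = 55/8 = 6.875.

6.875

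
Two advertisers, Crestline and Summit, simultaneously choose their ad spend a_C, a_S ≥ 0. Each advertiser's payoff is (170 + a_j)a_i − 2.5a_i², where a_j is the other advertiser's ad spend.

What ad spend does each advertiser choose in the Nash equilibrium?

42.5

Crestline's payoff is (170 + a_S)a_C − 2.5a_C².
∂π/∂a_C = 170 + a_S − 5a_C = 0, so a_C = 34 + 0.2a_S.
Setting a_C = a_S in the reaction function: a_C = 34 + 0.2a_C, so a_C = 34 / 0.8 = 42.5.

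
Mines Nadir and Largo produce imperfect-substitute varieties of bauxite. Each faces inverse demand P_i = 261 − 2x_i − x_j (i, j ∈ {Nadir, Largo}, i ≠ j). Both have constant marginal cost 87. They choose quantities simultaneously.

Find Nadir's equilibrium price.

Mine Nadir's profit: π = x_{Nadir}(261 − 2x_{Nadir} − x_{Largo}) − 87x_{Nadir}.
∂π/∂x_{Nadir} = 174 − 4x_{Nadir} − x_{Largo} = 0 ⇒ x_{Nadir} = 43.5 − 0.25x_{Largo}.
The game is symmetric, so in equilibrium x_{Largo} = x_{Nadir}: the reaction function gives 1.25x_{Nadir} = 43.5, hence x_{Nadir} = 34.8.
P_{Nadir} = 261 − 2·34.8 − 34.8 = 156.6.

156.6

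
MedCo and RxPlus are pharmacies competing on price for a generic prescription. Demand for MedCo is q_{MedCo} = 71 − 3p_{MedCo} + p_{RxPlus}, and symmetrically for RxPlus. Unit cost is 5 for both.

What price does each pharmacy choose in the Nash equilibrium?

17.2

MedCo's profit: π = (p_{MedCo} − 5)(71 − 3p_{MedCo} + p_{RxPlus}).
∂π/∂p_{MedCo} = 86 − 6p_{MedCo} + p_{RxPlus} = 0 ⇒ p_{MedCo} = 43/3 + (1/6)p_{RxPlus}.
Setting p_{MedCo} = p_{RxPlus} in the reaction function: p_{MedCo} = 43/3 + (1/6)p_{MedCo}, so p_{MedCo} = (43/3) / (5/6) = 17.2.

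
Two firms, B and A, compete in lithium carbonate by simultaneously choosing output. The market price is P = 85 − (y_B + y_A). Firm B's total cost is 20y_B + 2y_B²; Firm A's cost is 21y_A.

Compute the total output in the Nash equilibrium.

Firm B's profit: π = y_B(85 − (y_B + y_A)) − 20y_B − 2y_B².
∂π/∂y_B = 65 − 6y_B − y_A = 0, so y_B = 65/6 − (1/6)y_A.
For A: ∂π/∂y_A = 64 − 2y_A − y_B = 0 ⇒ y_A = 32 − 0.5y_B.
Solving the two reaction functions simultaneously: (1 − (−1/6)(−0.5))y_B = 65/6 − (1/6)·32, so (11/12)y_B = 5.5 and y_B = 6.
Then y_A = 32 − 0.5·6 = 29.
Total output: 6 + 29 = 35.

35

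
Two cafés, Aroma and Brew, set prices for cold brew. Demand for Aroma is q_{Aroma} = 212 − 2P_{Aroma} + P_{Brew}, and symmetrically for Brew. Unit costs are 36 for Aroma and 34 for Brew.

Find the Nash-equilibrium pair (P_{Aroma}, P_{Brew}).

94.4, 93.6

Aroma's profit: π = (P_{Aroma} − 36)(212 − 2P_{Aroma} + P_{Brew}).
∂π/∂P_{Aroma} = 284 − 4P_{Aroma} + P_{Brew} = 0 ⇒ P_{Aroma} = 71 + 0.25P_{Brew}.
Similarly P_{Brew} = 70 + 0.25P_{Aroma}.
Solving the two reaction functions simultaneously: (1 − (0.25)(0.25))P_{Aroma} = 71 + 0.25·70, so 0.9375P_{Aroma} = 88.5 and P_{Aroma} = 94.4.
Then P_{Brew} = 70 + 0.25·94.4 = 93.6.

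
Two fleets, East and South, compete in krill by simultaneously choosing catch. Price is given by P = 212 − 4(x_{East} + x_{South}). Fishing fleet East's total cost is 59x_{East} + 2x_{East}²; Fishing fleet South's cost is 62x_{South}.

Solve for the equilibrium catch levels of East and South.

7.8, 14.85

Fishing fleet East's profit: π = x_{East}(212 − 4(x_{East} + x_{South})) − 59x_{East} − 2x_{East}².
∂π/∂x_{East} = 153 − 12x_{East} − 4x_{South} = 0, so x_{East} = 12.75 − (1/3)x_{South}.
For South: ∂π/∂x_{South} = 150 − 8x_{South} − 4x_{East} = 0 ⇒ x_{South} = 18.75 − 0.5x_{East}.
Plugging x_{South} into East's best response: x_{East} = 12.75 − (1/3)(18.75 − 0.5x_{East}) ⇒ (5/6)x_{East} = 6.5, so x_{East} = 7.8.
Then x_{South} = 18.75 − 0.5·7.8 = 14.85.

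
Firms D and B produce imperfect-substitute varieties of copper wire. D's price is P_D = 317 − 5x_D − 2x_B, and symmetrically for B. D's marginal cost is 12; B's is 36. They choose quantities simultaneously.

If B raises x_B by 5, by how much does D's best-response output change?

-1

Firm D's profit: π = x_D(317 − 5x_D − 2x_B) − 12x_D.
∂π/∂x_D = 305 − 10x_D − 2x_B = 0 ⇒ x_D = 30.5 − 0.2x_B.
The reaction-function slope is −0.2, so a 5-unit rise in x_B moves x_D by −0.2 × 5 = −1. D's best response falls — the actions are strategic substitutes.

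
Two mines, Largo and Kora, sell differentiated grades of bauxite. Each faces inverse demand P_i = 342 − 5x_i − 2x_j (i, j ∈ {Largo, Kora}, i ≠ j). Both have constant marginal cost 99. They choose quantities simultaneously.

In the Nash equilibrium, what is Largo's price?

Mine Largo's profit: π = x_{Largo}(342 − 5x_{Largo} − 2x_{Kora}) − 99x_{Largo}.
∂π/∂x_{Largo} = 243 − 10x_{Largo} − 2x_{Kora} = 0 ⇒ x_{Largo} = 24.3 − 0.2x_{Kora}.
The game is symmetric, so in equilibrium x_{Kora} = x_{Largo}: the reaction function gives 1.2x_{Largo} = 24.3, hence x_{Largo} = 20.25.
P_{Largo} = 342 − 5·20.25 − 2·20.25 = 200.25.

200.25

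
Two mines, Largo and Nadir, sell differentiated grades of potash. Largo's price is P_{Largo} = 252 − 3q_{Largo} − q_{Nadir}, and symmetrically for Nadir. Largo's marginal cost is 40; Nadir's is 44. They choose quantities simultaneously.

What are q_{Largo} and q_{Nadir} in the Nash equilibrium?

30.4, 29.6

Mine Largo's profit: π = q_{Largo}(252 − 3q_{Largo} − q_{Nadir}) − 40q_{Largo}.
∂π/∂q_{Largo} = 212 − 6q_{Largo} − q_{Nadir} = 0 ⇒ q_{Largo} = 106/3 − (1/6)q_{Nadir}.
Similarly q_{Nadir} = 104/3 − (1/6)q_{Largo}.
Plugging q_{Nadir} into Largo's best response: q_{Largo} = 106/3 − (1/6)(104/3 − (1/6)q_{Largo}) ⇒ (35/36)q_{Largo} = 266/9, so q_{Largo} = 30.4.
Then q_{Nadir} = 104/3 − (1/6)·30.4 = 29.6.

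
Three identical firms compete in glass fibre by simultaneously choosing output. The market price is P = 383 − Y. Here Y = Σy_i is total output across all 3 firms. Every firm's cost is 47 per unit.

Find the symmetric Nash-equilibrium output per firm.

84

A representative firm's profit is π_i = y_i(383 − Y) − 47y_i, with Y = y_i + Σ_{j≠i} y_j.
First-order condition: 336 − 2y_i − Σ_{j≠i} y_j = 0.
With identical firms, set every y_j = y: then 336 − 2y − 2y = 0, i.e. y = 336/4 = 84.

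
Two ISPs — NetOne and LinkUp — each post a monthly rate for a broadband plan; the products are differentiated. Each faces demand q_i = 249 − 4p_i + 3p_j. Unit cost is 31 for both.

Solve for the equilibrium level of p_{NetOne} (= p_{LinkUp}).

NetOne's profit: π = (p_{NetOne} − 31)(249 − 4p_{NetOne} + 3p_{LinkUp}).
∂π/∂p_{NetOne} = 373 − 8p_{NetOne} + 3p_{LinkUp} = 0 ⇒ p_{NetOne} = 46.625 + 0.375p_{LinkUp}.
By symmetry p_{LinkUp} = p_{NetOne}; substituting into the reaction function, 0.625p_{NetOne} = 46.625 and p_{NetOne} = 74.6.

74.6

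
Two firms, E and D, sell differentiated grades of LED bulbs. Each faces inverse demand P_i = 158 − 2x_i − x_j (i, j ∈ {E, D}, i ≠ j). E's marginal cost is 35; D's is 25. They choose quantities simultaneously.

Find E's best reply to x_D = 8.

Firm E's profit: π = x_E(158 − 2x_E − x_D) − 35x_E.
∂π/∂x_E = 123 − 4x_E − x_D = 0 ⇒ x_E = 30.75 − 0.25x_D.
At x_D = 8: x_E = 30.75 − 0.25·8 = 28.75.

28.75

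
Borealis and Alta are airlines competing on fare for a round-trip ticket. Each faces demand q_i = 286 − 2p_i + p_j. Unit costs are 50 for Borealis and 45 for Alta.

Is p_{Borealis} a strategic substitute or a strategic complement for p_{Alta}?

strategic complements

Borealis's profit: π = (p_{Borealis} − 50)(286 − 2p_{Borealis} + p_{Alta}).
∂π/∂p_{Borealis} = 386 − 4p_{Borealis} + p_{Alta} = 0 ⇒ p_{Borealis} = 96.5 + 0.25p_{Alta}.
The best-response slope dp_{Borealis}/dp_{Alta} = 0.25 > 0: the reaction function is upward-sloping, so the choices are strategic complements.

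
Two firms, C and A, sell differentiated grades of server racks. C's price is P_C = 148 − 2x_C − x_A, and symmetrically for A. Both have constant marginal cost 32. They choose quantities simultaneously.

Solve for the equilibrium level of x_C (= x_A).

Firm C's profit: π = x_C(148 − 2x_C − x_A) − 32x_C.
∂π/∂x_C = 116 − 4x_C − x_A = 0 ⇒ x_C = 29 − 0.25x_A.
The game is symmetric, so in equilibrium x_A = x_C: the reaction function gives 1.25x_C = 29, hence x_C = 23.2.

23.2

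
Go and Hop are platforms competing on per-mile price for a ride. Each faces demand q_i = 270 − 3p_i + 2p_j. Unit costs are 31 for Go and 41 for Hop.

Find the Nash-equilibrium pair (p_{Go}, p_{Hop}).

Go's profit: π = (p_{Go} − 31)(270 − 3p_{Go} + 2p_{Hop}).
∂π/∂p_{Go} = 363 − 6p_{Go} + 2p_{Hop} = 0 ⇒ p_{Go} = 60.5 + (1/3)p_{Hop}.
Similarly p_{Hop} = 65.5 + (1/3)p_{Go}.
Solving the two reaction functions simultaneously: (1 − (1/3)(1/3))p_{Go} = 60.5 + (1/3)·65.5, so (8/9)p_{Go} = 247/3 and p_{Go} = 92.625.
Then p_{Hop} = 65.5 + (1/3)·92.625 = 96.375.

92.625, 96.375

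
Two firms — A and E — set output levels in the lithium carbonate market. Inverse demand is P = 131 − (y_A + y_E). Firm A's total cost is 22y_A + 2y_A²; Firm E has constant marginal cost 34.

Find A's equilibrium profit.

Firm A's profit: π = y_A(131 − (y_A + y_E)) − 22y_A − 2y_A².
∂π/∂y_A = 109 − 6y_A − y_E = 0, so y_A = 109/6 − (1/6)y_E.
For E: ∂π/∂y_E = 97 − 2y_E − y_A = 0 ⇒ y_E = 48.5 − 0.5y_A.
Plugging y_E into A's best response: y_A = 109/6 − (1/6)(48.5 − 0.5y_A) ⇒ (11/12)y_A = 121/12, so y_A = 11.
Then y_E = 48.5 − 0.5·11 = 43.
Price P = 131 − 54 = 77.
A's profit: (77 − 22)·11 − 2(11)² = 363.

363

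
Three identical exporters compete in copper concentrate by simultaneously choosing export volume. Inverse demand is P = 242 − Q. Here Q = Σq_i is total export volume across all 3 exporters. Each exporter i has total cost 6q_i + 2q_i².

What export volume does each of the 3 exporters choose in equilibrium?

A representative exporter's profit is π_i = q_i(242 − Q) − 6q_i − 2q_i², with Q = q_i + Σ_{j≠i} q_j.
First-order condition: 236 − 6q_i − Σ_{j≠i} q_j = 0.
With identical exporters, set every q_j = q: then 236 − 6q − 2q = 0, i.e. q = 236/8 = 29.5.

29.5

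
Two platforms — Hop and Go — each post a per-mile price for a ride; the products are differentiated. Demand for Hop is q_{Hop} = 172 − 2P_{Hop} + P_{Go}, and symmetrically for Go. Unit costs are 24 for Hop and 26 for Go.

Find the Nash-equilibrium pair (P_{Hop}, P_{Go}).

73.6, 74.4

Hop's profit: π = (P_{Hop} − 24)(172 − 2P_{Hop} + P_{Go}).
∂π/∂P_{Hop} = 220 − 4P_{Hop} + P_{Go} = 0 ⇒ P_{Hop} = 55 + 0.25P_{Go}.
Similarly P_{Go} = 56 + 0.25P_{Hop}.
Substituting the second reaction function into the first: P_{Hop} = 55 + 0.25(56 + 0.25P_{Hop}), which gives 0.9375P_{Hop} = 69 ⇒ P_{Hop} = 73.6.
Then P_{Go} = 56 + 0.25·73.6 = 74.4.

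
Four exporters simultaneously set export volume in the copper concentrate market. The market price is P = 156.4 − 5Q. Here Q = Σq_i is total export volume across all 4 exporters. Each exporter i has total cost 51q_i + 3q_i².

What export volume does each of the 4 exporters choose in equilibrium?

A representative exporter's profit is π_i = q_i(156.4 − 5Q) − 51q_i − 3q_i², with Q = q_i + Σ_{j≠i} q_j.
First-order condition: 105.4 − 16q_i − 5Σ_{j≠i} q_j = 0.
With identical exporters, set every q_j = q: then 105.4 − 16q − 15q = 0, i.e. q = 105.4/31 = 3.4.

3.4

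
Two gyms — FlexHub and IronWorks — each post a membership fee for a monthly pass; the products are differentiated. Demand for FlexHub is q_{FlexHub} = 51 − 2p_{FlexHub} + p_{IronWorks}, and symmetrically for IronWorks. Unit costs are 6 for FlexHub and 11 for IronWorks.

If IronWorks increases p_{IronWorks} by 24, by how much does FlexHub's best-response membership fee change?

6

FlexHub's profit: π = (p_{FlexHub} − 6)(51 − 2p_{FlexHub} + p_{IronWorks}).
∂π/∂p_{FlexHub} = 63 − 4p_{FlexHub} + p_{IronWorks} = 0 ⇒ p_{FlexHub} = 15.75 + 0.25p_{IronWorks}.
The reaction-function slope is 0.25, so a 24-unit rise in p_{IronWorks} moves p_{FlexHub} by 0.25 × 24 = 6. FlexHub's best response rises — the actions are strategic complements.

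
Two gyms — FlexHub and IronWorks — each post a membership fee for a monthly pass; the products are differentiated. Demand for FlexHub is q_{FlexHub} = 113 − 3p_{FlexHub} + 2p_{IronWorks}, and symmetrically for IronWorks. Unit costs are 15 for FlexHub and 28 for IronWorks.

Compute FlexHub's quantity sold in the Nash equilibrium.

80.8125

FlexHub's profit: π = (p_{FlexHub} − 15)(113 − 3p_{FlexHub} + 2p_{IronWorks}).
∂π/∂p_{FlexHub} = 158 − 6p_{FlexHub} + 2p_{IronWorks} = 0 ⇒ p_{FlexHub} = 79/3 + (1/3)p_{IronWorks}.
Similarly p_{IronWorks} = 197/6 + (1/3)p_{FlexHub}.
Substituting the second reaction function into the first: p_{FlexHub} = 79/3 + (1/3)(197/6 + (1/3)p_{FlexHub}), which gives (8/9)p_{FlexHub} = 671/18 ⇒ p_{FlexHub} = 41.9375.
Then p_{IronWorks} = 197/6 + (1/3)·41.9375 = 46.8125.
q_{FlexHub} = 113 − 3·41.9375 + 2·46.8125 = 80.8125.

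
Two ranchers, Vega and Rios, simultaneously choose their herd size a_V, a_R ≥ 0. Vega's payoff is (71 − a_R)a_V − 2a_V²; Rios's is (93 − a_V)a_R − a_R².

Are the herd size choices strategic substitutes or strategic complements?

strategic substitutes

Expanding Vega's payoff: 71a_V − a_Ra_V − 2a_V².
∂π/∂a_V = 71 − a_R − 4a_V = 0, so a_V = 17.75 − 0.25a_R.
The best-response slope da_V/da_R = −0.25 < 0: the reaction function is downward-sloping, so the choices are strategic substitutes.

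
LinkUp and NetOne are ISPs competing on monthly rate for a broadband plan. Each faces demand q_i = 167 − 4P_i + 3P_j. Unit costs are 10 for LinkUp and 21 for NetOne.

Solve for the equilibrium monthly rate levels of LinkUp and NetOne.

43.8, 47.8

LinkUp's profit: π = (P_{LinkUp} − 10)(167 − 4P_{LinkUp} + 3P_{NetOne}).
∂π/∂P_{LinkUp} = 207 − 8P_{LinkUp} + 3P_{NetOne} = 0 ⇒ P_{LinkUp} = 25.875 + 0.375P_{NetOne}.
Similarly P_{NetOne} = 31.375 + 0.375P_{LinkUp}.
Substituting the second reaction function into the first: P_{LinkUp} = 25.875 + 0.375(31.375 + 0.375P_{LinkUp}), which gives (55/64)P_{LinkUp} = 2409/64 ⇒ P_{LinkUp} = 43.8.
Then P_{NetOne} = 31.375 + 0.375·43.8 = 47.8.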